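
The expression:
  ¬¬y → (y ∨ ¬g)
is always true.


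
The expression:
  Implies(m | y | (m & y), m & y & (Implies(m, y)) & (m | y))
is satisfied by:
  {m: False, y: False}
  {y: True, m: True}


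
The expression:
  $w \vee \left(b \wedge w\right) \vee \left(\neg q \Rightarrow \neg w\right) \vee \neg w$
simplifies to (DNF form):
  $\text{True}$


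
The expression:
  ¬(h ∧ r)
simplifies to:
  ¬h ∨ ¬r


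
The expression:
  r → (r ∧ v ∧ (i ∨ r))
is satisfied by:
  {v: True, r: False}
  {r: False, v: False}
  {r: True, v: True}


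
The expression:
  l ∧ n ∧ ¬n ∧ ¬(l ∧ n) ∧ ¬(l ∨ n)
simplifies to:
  False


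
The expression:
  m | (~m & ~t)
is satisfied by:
  {m: True, t: False}
  {t: False, m: False}
  {t: True, m: True}


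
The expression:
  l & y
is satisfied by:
  {y: True, l: True}


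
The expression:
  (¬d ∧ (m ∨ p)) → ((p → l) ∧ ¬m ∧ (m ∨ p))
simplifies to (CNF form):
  (d ∨ ¬m) ∧ (d ∨ l ∨ ¬m) ∧ (d ∨ l ∨ ¬p) ∧ (d ∨ ¬m ∨ ¬p)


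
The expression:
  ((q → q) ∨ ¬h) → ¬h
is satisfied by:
  {h: False}


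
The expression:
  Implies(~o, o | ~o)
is always true.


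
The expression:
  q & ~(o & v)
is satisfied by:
  {q: True, v: False, o: False}
  {o: True, q: True, v: False}
  {v: True, q: True, o: False}


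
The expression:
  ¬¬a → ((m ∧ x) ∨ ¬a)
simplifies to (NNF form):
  (m ∧ x) ∨ ¬a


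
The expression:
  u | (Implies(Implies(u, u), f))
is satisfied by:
  {u: True, f: True}
  {u: True, f: False}
  {f: True, u: False}


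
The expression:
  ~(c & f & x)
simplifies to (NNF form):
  ~c | ~f | ~x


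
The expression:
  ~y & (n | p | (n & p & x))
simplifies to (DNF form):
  (n & ~y) | (p & ~y)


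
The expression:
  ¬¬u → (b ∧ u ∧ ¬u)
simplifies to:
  ¬u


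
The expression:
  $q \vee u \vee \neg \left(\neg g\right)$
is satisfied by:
  {q: True, g: True, u: True}
  {q: True, g: True, u: False}
  {q: True, u: True, g: False}
  {q: True, u: False, g: False}
  {g: True, u: True, q: False}
  {g: True, u: False, q: False}
  {u: True, g: False, q: False}


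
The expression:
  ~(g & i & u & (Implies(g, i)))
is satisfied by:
  {g: False, u: False, i: False}
  {i: True, g: False, u: False}
  {u: True, g: False, i: False}
  {i: True, u: True, g: False}
  {g: True, i: False, u: False}
  {i: True, g: True, u: False}
  {u: True, g: True, i: False}


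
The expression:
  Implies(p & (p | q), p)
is always true.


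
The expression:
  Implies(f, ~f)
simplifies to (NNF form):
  ~f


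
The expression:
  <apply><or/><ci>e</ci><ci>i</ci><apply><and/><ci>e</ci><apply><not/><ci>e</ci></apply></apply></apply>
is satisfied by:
  {i: True, e: True}
  {i: True, e: False}
  {e: True, i: False}


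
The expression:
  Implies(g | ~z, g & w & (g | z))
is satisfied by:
  {z: True, w: True, g: False}
  {z: True, g: False, w: False}
  {z: True, w: True, g: True}
  {w: True, g: True, z: False}


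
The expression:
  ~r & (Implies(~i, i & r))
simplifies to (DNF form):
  i & ~r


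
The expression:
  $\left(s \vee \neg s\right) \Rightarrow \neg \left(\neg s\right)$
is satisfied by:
  {s: True}


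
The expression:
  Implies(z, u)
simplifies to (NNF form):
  u | ~z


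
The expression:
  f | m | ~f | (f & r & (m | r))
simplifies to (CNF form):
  True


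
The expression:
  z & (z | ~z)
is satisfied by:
  {z: True}


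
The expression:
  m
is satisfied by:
  {m: True}


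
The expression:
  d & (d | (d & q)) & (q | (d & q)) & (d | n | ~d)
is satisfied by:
  {d: True, q: True}


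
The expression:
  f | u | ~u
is always true.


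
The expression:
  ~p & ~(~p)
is never true.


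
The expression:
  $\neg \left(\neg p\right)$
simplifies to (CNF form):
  $p$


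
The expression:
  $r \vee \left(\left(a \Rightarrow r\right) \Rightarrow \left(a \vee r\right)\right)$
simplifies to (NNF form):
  $a \vee r$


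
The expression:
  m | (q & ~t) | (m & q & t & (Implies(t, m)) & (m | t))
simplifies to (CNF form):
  (m | q) & (m | ~t)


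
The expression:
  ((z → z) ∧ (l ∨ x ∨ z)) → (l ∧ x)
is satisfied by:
  {l: True, x: True, z: False}
  {z: True, l: True, x: True}
  {z: False, x: False, l: False}


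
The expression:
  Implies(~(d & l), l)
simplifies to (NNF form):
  l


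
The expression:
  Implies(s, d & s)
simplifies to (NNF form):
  d | ~s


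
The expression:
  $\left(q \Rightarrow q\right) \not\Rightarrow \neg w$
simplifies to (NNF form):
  $w$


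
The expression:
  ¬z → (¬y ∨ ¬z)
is always true.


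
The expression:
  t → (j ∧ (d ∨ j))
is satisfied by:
  {j: True, t: False}
  {t: False, j: False}
  {t: True, j: True}


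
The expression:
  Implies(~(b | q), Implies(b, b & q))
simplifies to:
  True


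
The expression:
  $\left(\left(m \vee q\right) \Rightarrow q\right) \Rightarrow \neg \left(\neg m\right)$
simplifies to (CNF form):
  $m$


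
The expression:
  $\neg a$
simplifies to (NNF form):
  $\neg a$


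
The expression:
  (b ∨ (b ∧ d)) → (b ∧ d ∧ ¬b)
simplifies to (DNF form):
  ¬b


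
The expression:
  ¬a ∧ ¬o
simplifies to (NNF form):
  ¬a ∧ ¬o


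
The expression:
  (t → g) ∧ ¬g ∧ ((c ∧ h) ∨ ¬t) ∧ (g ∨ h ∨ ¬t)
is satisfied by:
  {g: False, t: False}


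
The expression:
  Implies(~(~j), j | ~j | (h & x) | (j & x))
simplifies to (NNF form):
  True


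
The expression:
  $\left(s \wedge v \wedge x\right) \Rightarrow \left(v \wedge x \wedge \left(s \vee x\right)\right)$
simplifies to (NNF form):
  $\text{True}$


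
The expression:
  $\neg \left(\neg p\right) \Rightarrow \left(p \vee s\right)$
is always true.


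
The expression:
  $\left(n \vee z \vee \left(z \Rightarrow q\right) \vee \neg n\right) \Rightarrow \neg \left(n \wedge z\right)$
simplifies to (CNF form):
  $\neg n \vee \neg z$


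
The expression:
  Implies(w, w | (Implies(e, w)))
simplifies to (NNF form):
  True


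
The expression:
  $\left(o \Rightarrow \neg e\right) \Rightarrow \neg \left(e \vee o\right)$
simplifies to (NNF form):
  $\left(e \wedge o\right) \vee \left(\neg e \wedge \neg o\right)$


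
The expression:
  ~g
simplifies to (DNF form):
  ~g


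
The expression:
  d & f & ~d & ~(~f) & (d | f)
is never true.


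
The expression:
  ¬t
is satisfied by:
  {t: False}


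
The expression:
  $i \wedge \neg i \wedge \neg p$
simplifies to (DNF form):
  $\text{False}$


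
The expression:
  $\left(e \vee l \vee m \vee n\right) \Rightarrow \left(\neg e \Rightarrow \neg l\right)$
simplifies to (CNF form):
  $e \vee \neg l$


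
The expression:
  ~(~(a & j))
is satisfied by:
  {a: True, j: True}


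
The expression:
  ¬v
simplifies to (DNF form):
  ¬v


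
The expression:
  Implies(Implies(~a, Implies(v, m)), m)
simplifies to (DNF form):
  m | (v & ~a)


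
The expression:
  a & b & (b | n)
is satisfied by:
  {a: True, b: True}


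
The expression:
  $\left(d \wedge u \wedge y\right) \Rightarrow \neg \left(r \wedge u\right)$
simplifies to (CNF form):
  $\neg d \vee \neg r \vee \neg u \vee \neg y$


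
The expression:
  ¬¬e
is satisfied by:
  {e: True}


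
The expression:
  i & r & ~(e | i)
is never true.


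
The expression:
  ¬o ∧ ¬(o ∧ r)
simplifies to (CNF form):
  ¬o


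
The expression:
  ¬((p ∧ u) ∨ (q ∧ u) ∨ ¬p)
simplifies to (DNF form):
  p ∧ ¬u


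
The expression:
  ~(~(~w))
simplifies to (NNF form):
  ~w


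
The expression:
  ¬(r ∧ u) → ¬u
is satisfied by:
  {r: True, u: False}
  {u: False, r: False}
  {u: True, r: True}


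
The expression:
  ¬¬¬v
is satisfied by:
  {v: False}


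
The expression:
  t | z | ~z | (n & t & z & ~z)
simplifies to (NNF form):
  True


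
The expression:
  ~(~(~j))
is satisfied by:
  {j: False}


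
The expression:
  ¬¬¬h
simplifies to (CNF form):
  ¬h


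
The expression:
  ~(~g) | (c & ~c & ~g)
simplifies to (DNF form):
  g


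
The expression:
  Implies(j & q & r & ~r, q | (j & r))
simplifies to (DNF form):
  True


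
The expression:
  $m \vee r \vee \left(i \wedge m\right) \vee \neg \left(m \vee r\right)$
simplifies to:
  $\text{True}$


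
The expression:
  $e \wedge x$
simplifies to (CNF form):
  $e \wedge x$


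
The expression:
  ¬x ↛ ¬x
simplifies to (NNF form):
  False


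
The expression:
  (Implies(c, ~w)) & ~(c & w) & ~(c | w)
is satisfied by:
  {w: False, c: False}


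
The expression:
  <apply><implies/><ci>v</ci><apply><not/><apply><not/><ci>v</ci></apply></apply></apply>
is always true.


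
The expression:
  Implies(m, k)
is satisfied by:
  {k: True, m: False}
  {m: False, k: False}
  {m: True, k: True}


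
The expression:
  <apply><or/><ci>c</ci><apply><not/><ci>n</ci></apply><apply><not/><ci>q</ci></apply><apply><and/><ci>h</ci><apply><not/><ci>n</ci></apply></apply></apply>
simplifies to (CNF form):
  <apply><or/><ci>c</ci><apply><not/><ci>n</ci></apply><apply><not/><ci>q</ci></apply></apply>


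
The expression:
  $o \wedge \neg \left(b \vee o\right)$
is never true.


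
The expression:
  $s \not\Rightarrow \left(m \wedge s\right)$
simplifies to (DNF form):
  $s \wedge \neg m$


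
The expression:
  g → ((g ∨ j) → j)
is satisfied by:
  {j: True, g: False}
  {g: False, j: False}
  {g: True, j: True}


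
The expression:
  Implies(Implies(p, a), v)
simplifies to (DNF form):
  v | (p & ~a)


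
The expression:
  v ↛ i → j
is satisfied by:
  {i: True, j: True, v: False}
  {i: True, j: False, v: False}
  {j: True, i: False, v: False}
  {i: False, j: False, v: False}
  {i: True, v: True, j: True}
  {i: True, v: True, j: False}
  {v: True, j: True, i: False}


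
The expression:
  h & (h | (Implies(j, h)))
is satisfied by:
  {h: True}


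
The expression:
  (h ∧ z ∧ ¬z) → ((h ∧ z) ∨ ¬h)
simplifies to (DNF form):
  True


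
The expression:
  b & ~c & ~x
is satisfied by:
  {b: True, x: False, c: False}


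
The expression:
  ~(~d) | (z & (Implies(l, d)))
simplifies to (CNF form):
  (d | z) & (d | ~l)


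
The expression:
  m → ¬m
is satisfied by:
  {m: False}


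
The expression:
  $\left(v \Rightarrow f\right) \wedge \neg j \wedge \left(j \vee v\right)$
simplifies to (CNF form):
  $f \wedge v \wedge \neg j$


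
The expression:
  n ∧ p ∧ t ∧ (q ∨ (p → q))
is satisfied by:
  {t: True, p: True, q: True, n: True}


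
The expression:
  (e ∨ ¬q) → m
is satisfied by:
  {m: True, q: True, e: False}
  {m: True, q: False, e: False}
  {m: True, e: True, q: True}
  {m: True, e: True, q: False}
  {q: True, e: False, m: False}


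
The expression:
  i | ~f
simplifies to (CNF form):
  i | ~f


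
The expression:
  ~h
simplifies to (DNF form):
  ~h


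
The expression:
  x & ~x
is never true.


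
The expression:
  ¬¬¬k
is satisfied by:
  {k: False}


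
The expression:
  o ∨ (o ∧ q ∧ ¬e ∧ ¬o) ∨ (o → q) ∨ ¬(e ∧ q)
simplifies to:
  True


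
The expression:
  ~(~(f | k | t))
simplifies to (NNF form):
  f | k | t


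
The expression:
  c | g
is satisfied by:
  {c: True, g: True}
  {c: True, g: False}
  {g: True, c: False}


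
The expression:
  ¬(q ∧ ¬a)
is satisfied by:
  {a: True, q: False}
  {q: False, a: False}
  {q: True, a: True}


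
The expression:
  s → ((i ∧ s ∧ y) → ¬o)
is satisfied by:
  {s: False, o: False, y: False, i: False}
  {i: True, s: False, o: False, y: False}
  {y: True, s: False, o: False, i: False}
  {i: True, y: True, s: False, o: False}
  {o: True, i: False, s: False, y: False}
  {i: True, o: True, s: False, y: False}
  {y: True, o: True, i: False, s: False}
  {i: True, y: True, o: True, s: False}
  {s: True, y: False, o: False, i: False}
  {i: True, s: True, y: False, o: False}
  {y: True, s: True, i: False, o: False}
  {i: True, y: True, s: True, o: False}
  {o: True, s: True, y: False, i: False}
  {i: True, o: True, s: True, y: False}
  {y: True, o: True, s: True, i: False}


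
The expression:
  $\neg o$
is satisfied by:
  {o: False}


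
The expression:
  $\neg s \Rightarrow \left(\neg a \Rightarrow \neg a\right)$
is always true.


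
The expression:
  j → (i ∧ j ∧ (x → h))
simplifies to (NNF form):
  (h ∧ i) ∨ (i ∧ ¬x) ∨ ¬j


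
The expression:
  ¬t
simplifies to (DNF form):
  ¬t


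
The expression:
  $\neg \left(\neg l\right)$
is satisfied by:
  {l: True}


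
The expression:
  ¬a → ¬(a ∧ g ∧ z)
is always true.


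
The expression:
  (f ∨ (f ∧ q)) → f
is always true.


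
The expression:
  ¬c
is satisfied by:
  {c: False}


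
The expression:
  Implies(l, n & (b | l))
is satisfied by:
  {n: True, l: False}
  {l: False, n: False}
  {l: True, n: True}


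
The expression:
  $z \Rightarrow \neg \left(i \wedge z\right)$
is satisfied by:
  {z: False, i: False}
  {i: True, z: False}
  {z: True, i: False}


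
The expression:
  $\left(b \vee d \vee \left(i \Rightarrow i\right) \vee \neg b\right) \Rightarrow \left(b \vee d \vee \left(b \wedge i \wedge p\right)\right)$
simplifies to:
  $b \vee d$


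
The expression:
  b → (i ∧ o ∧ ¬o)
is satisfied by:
  {b: False}


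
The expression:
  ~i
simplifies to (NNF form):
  ~i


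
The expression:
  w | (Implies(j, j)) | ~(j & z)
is always true.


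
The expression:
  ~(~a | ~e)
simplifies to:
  a & e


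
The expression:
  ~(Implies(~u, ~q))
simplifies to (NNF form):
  q & ~u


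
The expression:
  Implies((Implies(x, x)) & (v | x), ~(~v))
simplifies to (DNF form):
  v | ~x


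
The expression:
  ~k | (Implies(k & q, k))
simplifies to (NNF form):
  True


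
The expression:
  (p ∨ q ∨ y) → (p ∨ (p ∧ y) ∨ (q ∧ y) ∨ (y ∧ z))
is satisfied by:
  {z: True, p: True, q: False, y: False}
  {p: True, y: False, z: False, q: False}
  {y: True, z: True, p: True, q: False}
  {y: True, p: True, z: False, q: False}
  {q: True, z: True, p: True, y: False}
  {q: True, p: True, y: False, z: False}
  {q: True, y: True, p: True, z: True}
  {q: True, y: True, p: True, z: False}
  {z: True, q: False, p: False, y: False}
  {q: False, p: False, z: False, y: False}
  {z: True, y: True, q: False, p: False}
  {z: True, y: True, q: True, p: False}
  {y: True, q: True, p: False, z: False}


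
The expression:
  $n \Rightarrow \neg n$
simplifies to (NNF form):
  $\neg n$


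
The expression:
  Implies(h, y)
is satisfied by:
  {y: True, h: False}
  {h: False, y: False}
  {h: True, y: True}


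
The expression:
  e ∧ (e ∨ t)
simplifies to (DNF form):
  e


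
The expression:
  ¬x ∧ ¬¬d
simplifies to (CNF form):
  d ∧ ¬x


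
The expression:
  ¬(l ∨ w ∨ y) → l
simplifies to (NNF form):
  l ∨ w ∨ y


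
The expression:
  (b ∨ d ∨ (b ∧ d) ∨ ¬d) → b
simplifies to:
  b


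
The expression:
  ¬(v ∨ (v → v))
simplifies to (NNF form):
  False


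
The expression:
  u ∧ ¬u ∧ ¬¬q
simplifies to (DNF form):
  False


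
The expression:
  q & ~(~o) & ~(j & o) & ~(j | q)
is never true.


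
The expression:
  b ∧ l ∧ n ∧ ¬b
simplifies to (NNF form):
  False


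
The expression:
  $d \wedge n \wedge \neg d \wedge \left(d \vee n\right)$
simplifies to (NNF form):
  $\text{False}$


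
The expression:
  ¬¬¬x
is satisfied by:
  {x: False}


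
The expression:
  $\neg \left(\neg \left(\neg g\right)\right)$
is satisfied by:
  {g: False}


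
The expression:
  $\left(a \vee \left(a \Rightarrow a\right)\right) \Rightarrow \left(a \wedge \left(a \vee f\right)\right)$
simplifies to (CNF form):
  $a$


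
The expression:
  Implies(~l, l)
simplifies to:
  l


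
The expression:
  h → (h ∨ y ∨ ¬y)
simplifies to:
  True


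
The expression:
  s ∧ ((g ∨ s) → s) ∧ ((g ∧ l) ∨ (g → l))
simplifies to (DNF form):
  (l ∧ s) ∨ (s ∧ ¬g)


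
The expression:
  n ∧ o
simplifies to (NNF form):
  n ∧ o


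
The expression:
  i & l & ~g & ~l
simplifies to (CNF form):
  False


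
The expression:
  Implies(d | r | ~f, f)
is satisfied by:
  {f: True}


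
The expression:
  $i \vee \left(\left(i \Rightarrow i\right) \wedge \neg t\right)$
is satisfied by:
  {i: True, t: False}
  {t: False, i: False}
  {t: True, i: True}


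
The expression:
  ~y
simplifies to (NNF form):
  ~y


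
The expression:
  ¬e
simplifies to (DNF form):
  ¬e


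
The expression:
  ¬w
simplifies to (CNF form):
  ¬w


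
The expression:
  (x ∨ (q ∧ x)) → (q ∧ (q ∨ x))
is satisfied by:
  {q: True, x: False}
  {x: False, q: False}
  {x: True, q: True}


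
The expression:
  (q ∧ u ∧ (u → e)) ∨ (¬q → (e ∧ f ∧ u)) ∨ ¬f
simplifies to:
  q ∨ (e ∧ u) ∨ ¬f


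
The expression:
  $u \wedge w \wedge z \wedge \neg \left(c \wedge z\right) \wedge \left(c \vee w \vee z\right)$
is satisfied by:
  {z: True, u: True, w: True, c: False}


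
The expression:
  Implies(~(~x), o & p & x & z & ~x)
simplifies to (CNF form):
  ~x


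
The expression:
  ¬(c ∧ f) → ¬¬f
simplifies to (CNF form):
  f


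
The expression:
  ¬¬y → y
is always true.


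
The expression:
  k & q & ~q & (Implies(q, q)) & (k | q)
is never true.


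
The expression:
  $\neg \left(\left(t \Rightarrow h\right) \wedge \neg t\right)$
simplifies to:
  $t$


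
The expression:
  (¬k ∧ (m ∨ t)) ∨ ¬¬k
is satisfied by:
  {k: True, t: True, m: True}
  {k: True, t: True, m: False}
  {k: True, m: True, t: False}
  {k: True, m: False, t: False}
  {t: True, m: True, k: False}
  {t: True, m: False, k: False}
  {m: True, t: False, k: False}


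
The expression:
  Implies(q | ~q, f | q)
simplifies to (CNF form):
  f | q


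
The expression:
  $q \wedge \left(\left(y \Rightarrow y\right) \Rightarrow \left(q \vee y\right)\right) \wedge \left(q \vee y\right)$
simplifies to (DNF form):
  $q$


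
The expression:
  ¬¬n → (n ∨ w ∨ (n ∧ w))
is always true.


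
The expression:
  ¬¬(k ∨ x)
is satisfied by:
  {x: True, k: True}
  {x: True, k: False}
  {k: True, x: False}


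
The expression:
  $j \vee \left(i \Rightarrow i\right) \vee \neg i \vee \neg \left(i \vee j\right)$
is always true.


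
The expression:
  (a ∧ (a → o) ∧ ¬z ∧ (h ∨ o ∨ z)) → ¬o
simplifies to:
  z ∨ ¬a ∨ ¬o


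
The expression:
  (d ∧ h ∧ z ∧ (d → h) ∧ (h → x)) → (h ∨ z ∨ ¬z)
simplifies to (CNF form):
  True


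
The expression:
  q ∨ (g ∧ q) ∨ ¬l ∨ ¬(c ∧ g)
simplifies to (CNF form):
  q ∨ ¬c ∨ ¬g ∨ ¬l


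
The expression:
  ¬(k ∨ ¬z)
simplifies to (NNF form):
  z ∧ ¬k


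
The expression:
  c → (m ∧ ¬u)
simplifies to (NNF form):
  (m ∧ ¬u) ∨ ¬c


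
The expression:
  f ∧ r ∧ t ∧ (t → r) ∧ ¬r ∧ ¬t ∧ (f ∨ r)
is never true.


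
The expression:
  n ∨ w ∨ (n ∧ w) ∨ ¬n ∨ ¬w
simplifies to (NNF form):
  True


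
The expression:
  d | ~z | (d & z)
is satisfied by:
  {d: True, z: False}
  {z: False, d: False}
  {z: True, d: True}


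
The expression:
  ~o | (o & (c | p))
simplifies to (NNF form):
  c | p | ~o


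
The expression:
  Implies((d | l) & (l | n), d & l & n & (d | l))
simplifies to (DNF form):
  (d & l & n) | (~d & ~l) | (~l & ~n)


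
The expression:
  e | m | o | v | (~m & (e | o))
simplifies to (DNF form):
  e | m | o | v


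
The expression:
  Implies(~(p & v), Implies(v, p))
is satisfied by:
  {p: True, v: False}
  {v: False, p: False}
  {v: True, p: True}


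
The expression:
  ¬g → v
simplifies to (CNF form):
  g ∨ v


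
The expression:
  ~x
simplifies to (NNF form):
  ~x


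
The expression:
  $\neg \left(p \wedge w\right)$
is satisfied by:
  {p: False, w: False}
  {w: True, p: False}
  {p: True, w: False}


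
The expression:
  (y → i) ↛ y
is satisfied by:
  {y: False}


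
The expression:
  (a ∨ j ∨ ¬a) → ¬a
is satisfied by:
  {a: False}


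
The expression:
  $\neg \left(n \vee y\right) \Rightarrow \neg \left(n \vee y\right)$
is always true.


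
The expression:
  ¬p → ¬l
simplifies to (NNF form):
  p ∨ ¬l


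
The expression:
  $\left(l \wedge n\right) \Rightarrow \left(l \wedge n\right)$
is always true.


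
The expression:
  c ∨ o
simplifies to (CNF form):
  c ∨ o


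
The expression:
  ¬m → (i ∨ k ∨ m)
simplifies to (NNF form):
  i ∨ k ∨ m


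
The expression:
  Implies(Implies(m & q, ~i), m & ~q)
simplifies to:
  m & (i | ~q)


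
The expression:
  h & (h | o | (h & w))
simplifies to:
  h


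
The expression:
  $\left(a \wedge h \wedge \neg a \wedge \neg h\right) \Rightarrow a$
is always true.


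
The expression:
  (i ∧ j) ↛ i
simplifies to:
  False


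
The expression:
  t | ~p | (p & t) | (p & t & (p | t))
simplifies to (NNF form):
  t | ~p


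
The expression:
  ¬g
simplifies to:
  ¬g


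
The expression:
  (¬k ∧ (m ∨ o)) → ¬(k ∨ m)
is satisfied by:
  {k: True, m: False}
  {m: False, k: False}
  {m: True, k: True}


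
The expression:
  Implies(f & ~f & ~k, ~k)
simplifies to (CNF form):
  True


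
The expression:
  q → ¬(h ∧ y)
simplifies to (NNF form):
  ¬h ∨ ¬q ∨ ¬y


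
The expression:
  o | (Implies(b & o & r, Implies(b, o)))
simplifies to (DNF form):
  True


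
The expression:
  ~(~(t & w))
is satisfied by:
  {t: True, w: True}


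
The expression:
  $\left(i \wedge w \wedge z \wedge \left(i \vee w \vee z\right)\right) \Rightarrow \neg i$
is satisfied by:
  {w: False, z: False, i: False}
  {i: True, w: False, z: False}
  {z: True, w: False, i: False}
  {i: True, z: True, w: False}
  {w: True, i: False, z: False}
  {i: True, w: True, z: False}
  {z: True, w: True, i: False}


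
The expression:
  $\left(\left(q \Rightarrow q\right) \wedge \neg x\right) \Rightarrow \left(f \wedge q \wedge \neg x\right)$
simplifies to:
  $x \vee \left(f \wedge q\right)$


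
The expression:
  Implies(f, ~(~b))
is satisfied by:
  {b: True, f: False}
  {f: False, b: False}
  {f: True, b: True}


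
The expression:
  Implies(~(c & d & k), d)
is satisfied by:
  {d: True}


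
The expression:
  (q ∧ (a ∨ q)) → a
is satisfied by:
  {a: True, q: False}
  {q: False, a: False}
  {q: True, a: True}


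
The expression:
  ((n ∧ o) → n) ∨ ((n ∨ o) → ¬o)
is always true.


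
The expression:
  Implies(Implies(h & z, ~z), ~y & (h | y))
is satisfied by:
  {h: True, z: True, y: False}
  {h: True, z: False, y: False}
  {h: True, y: True, z: True}


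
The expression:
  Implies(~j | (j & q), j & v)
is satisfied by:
  {j: True, v: True, q: False}
  {j: True, v: False, q: False}
  {j: True, q: True, v: True}


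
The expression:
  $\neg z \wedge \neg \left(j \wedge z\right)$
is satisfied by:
  {z: False}


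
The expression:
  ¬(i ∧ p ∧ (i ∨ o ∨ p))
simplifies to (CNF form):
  ¬i ∨ ¬p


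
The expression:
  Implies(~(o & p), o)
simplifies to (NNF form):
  o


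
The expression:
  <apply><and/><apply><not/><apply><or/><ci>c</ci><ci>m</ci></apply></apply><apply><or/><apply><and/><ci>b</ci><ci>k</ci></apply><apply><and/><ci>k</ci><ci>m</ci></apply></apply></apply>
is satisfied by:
  {b: True, k: True, m: False, c: False}


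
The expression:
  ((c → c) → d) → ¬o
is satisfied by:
  {o: False, d: False}
  {d: True, o: False}
  {o: True, d: False}


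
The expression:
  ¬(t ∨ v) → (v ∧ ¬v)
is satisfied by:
  {t: True, v: True}
  {t: True, v: False}
  {v: True, t: False}


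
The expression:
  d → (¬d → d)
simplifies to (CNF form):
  True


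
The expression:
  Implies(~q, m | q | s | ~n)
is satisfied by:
  {q: True, m: True, s: True, n: False}
  {q: True, m: True, s: False, n: False}
  {q: True, s: True, m: False, n: False}
  {q: True, s: False, m: False, n: False}
  {m: True, s: True, q: False, n: False}
  {m: True, s: False, q: False, n: False}
  {s: True, q: False, m: False, n: False}
  {s: False, q: False, m: False, n: False}
  {n: True, q: True, m: True, s: True}
  {n: True, q: True, m: True, s: False}
  {n: True, q: True, s: True, m: False}
  {n: True, q: True, s: False, m: False}
  {n: True, m: True, s: True, q: False}
  {n: True, m: True, s: False, q: False}
  {n: True, s: True, m: False, q: False}


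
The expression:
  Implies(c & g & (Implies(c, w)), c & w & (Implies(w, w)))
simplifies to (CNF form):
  True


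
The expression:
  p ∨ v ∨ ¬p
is always true.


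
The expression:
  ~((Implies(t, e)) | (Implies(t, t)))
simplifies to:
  False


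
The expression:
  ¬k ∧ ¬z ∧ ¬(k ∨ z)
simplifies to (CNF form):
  ¬k ∧ ¬z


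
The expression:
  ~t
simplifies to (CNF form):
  ~t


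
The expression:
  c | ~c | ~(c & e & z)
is always true.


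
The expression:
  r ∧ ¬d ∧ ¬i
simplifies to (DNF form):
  r ∧ ¬d ∧ ¬i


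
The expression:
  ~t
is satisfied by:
  {t: False}


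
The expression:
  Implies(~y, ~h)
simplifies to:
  y | ~h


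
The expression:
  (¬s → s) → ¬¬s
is always true.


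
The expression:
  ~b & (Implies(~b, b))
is never true.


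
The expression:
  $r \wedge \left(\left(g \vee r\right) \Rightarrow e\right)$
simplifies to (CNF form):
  $e \wedge r$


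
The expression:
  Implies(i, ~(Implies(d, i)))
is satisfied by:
  {i: False}


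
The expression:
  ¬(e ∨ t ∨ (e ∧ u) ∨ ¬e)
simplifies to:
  False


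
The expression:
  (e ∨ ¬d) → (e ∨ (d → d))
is always true.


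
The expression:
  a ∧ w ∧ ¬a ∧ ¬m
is never true.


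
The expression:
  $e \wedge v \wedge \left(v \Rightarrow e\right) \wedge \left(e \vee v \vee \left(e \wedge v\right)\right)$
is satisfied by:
  {e: True, v: True}


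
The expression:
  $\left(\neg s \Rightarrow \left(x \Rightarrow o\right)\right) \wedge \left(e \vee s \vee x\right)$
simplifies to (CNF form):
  $\left(e \vee o \vee s\right) \wedge \left(e \vee s \vee x\right) \wedge \left(o \vee s \vee \neg x\right) \wedge \left(s \vee x \vee \neg x\right)$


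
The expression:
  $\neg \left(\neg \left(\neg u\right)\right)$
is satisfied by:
  {u: False}


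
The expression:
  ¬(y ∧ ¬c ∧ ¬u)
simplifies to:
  c ∨ u ∨ ¬y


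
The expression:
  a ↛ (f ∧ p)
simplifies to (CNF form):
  a ∧ (¬f ∨ ¬p)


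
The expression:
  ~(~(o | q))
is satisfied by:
  {q: True, o: True}
  {q: True, o: False}
  {o: True, q: False}


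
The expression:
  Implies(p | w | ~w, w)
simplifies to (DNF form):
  w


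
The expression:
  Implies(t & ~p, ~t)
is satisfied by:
  {p: True, t: False}
  {t: False, p: False}
  {t: True, p: True}


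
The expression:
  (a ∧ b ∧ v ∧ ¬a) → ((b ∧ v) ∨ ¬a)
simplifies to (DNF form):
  True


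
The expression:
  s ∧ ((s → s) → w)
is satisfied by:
  {w: True, s: True}


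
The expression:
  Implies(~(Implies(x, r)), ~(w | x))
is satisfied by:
  {r: True, x: False}
  {x: False, r: False}
  {x: True, r: True}


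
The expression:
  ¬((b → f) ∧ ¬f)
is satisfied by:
  {b: True, f: True}
  {b: True, f: False}
  {f: True, b: False}


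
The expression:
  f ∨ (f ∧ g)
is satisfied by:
  {f: True}


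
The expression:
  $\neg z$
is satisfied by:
  {z: False}


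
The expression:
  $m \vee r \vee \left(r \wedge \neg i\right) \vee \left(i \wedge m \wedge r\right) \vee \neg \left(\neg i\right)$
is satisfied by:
  {i: True, r: True, m: True}
  {i: True, r: True, m: False}
  {i: True, m: True, r: False}
  {i: True, m: False, r: False}
  {r: True, m: True, i: False}
  {r: True, m: False, i: False}
  {m: True, r: False, i: False}


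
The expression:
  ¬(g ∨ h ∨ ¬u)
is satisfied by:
  {u: True, g: False, h: False}


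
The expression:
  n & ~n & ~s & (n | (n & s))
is never true.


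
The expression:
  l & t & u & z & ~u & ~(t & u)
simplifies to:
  False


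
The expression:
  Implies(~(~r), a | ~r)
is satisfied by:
  {a: True, r: False}
  {r: False, a: False}
  {r: True, a: True}


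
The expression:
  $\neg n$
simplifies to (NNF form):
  $\neg n$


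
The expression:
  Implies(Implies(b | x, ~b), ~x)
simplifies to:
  b | ~x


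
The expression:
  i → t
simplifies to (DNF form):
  t ∨ ¬i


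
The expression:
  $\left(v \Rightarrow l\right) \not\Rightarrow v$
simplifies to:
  $\neg v$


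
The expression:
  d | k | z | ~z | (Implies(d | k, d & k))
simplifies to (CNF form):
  True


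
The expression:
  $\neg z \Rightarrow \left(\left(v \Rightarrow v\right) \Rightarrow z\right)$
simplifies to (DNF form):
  $z$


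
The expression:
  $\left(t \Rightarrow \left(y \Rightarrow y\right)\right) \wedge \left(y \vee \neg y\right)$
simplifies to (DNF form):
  $\text{True}$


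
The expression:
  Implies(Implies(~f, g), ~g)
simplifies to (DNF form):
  ~g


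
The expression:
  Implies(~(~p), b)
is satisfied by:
  {b: True, p: False}
  {p: False, b: False}
  {p: True, b: True}


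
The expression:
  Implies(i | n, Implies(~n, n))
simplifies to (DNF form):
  n | ~i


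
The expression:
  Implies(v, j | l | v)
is always true.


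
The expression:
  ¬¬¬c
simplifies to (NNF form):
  ¬c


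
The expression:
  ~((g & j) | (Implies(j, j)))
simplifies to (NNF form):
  False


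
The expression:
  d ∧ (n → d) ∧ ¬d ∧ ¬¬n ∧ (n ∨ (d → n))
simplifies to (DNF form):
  False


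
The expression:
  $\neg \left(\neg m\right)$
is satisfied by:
  {m: True}


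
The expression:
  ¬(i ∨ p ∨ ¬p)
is never true.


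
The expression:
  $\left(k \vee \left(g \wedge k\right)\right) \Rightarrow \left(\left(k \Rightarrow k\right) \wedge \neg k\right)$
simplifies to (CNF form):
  $\neg k$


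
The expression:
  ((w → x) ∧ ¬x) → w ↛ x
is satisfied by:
  {x: True, w: True}
  {x: True, w: False}
  {w: True, x: False}


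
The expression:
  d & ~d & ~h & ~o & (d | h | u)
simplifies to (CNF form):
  False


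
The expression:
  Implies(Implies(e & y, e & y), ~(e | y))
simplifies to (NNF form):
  ~e & ~y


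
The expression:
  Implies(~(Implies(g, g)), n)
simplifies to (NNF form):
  True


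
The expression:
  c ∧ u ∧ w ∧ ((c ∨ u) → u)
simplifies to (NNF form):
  c ∧ u ∧ w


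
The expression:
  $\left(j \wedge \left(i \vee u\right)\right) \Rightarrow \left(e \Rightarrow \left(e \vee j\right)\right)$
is always true.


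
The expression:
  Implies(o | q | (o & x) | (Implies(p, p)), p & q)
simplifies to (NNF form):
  p & q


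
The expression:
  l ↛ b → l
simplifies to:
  True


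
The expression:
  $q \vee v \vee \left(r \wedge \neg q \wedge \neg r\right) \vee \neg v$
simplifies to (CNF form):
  $\text{True}$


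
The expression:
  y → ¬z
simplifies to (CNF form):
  ¬y ∨ ¬z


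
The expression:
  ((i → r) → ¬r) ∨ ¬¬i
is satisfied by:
  {i: True, r: False}
  {r: False, i: False}
  {r: True, i: True}


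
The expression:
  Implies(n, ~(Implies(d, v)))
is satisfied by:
  {d: True, v: False, n: False}
  {v: False, n: False, d: False}
  {d: True, v: True, n: False}
  {v: True, d: False, n: False}
  {n: True, d: True, v: False}


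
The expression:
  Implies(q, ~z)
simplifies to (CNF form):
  ~q | ~z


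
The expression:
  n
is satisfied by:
  {n: True}


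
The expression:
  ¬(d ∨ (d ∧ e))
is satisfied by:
  {d: False}


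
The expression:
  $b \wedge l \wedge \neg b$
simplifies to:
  $\text{False}$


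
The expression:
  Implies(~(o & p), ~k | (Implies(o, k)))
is always true.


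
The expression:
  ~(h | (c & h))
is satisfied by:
  {h: False}


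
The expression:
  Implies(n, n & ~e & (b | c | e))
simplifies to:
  ~n | (b & ~e) | (c & ~e)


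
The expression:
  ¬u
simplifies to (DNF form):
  ¬u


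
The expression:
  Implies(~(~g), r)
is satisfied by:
  {r: True, g: False}
  {g: False, r: False}
  {g: True, r: True}


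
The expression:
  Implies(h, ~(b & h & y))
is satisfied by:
  {h: False, y: False, b: False}
  {b: True, h: False, y: False}
  {y: True, h: False, b: False}
  {b: True, y: True, h: False}
  {h: True, b: False, y: False}
  {b: True, h: True, y: False}
  {y: True, h: True, b: False}


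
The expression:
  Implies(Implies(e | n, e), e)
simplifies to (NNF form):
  e | n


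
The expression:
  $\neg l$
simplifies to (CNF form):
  $\neg l$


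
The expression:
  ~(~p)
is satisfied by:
  {p: True}


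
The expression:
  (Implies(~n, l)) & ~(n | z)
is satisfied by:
  {l: True, z: False, n: False}


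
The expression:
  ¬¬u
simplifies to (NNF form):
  u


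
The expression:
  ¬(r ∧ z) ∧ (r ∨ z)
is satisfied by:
  {r: True, z: False}
  {z: True, r: False}


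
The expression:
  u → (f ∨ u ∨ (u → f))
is always true.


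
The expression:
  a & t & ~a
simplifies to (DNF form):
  False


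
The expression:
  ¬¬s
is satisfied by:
  {s: True}


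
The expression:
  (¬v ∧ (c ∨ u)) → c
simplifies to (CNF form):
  c ∨ v ∨ ¬u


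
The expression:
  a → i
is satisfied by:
  {i: True, a: False}
  {a: False, i: False}
  {a: True, i: True}


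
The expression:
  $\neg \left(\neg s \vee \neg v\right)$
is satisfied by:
  {s: True, v: True}


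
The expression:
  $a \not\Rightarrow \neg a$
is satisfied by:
  {a: True}


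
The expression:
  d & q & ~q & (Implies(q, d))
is never true.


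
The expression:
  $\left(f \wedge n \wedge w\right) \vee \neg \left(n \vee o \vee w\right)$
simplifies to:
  $\left(f \vee \neg w\right) \wedge \left(n \vee \neg o\right) \wedge \left(n \vee \neg w\right) \wedge \left(w \vee \neg n\right)$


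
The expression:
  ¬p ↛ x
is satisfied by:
  {x: True, p: False}
  {p: False, x: False}
  {p: True, x: True}


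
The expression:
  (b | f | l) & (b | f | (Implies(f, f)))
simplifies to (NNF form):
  b | f | l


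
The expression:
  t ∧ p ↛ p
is never true.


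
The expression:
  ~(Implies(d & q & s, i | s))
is never true.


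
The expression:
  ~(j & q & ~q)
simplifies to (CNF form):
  True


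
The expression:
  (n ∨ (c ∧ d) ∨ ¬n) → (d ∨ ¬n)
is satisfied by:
  {d: True, n: False}
  {n: False, d: False}
  {n: True, d: True}


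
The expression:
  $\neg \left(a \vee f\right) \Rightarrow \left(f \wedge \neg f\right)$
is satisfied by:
  {a: True, f: True}
  {a: True, f: False}
  {f: True, a: False}


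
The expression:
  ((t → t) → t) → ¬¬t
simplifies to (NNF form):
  True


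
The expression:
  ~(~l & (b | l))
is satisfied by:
  {l: True, b: False}
  {b: False, l: False}
  {b: True, l: True}


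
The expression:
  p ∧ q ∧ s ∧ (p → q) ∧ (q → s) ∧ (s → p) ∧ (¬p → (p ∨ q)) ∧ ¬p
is never true.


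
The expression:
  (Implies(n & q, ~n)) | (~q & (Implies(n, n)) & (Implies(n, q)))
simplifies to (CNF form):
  ~n | ~q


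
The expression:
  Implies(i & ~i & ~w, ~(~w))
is always true.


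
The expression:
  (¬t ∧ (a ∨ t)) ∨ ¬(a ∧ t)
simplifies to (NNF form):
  ¬a ∨ ¬t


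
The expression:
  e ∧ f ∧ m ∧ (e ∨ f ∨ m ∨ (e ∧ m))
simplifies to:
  e ∧ f ∧ m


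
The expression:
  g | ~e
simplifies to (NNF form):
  g | ~e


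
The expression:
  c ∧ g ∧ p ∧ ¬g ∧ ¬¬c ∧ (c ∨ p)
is never true.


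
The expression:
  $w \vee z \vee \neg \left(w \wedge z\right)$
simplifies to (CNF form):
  $\text{True}$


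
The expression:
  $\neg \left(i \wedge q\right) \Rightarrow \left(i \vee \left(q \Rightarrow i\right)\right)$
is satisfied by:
  {i: True, q: False}
  {q: False, i: False}
  {q: True, i: True}


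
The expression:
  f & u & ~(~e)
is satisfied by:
  {e: True, u: True, f: True}


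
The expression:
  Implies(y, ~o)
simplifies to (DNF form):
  ~o | ~y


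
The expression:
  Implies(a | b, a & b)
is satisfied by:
  {a: False, b: False}
  {b: True, a: True}


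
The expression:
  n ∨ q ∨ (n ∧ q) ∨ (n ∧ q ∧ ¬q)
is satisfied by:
  {n: True, q: True}
  {n: True, q: False}
  {q: True, n: False}


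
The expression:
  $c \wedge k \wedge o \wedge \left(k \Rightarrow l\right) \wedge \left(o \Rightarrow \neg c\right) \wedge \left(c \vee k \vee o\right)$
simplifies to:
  $\text{False}$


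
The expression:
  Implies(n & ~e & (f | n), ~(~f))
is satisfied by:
  {e: True, f: True, n: False}
  {e: True, f: False, n: False}
  {f: True, e: False, n: False}
  {e: False, f: False, n: False}
  {n: True, e: True, f: True}
  {n: True, e: True, f: False}
  {n: True, f: True, e: False}


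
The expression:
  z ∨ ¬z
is always true.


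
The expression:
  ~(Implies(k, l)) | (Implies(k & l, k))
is always true.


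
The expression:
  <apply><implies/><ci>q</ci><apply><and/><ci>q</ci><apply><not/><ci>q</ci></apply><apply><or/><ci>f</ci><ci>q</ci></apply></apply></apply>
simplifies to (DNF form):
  <apply><not/><ci>q</ci></apply>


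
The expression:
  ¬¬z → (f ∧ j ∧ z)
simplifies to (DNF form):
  (f ∧ j) ∨ ¬z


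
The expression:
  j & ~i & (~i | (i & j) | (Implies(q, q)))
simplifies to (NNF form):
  j & ~i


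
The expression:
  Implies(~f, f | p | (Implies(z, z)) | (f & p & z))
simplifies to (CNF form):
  True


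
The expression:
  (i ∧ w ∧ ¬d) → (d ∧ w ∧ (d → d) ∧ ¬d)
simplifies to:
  d ∨ ¬i ∨ ¬w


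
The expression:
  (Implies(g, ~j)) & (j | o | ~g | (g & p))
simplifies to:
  ~g | (o & ~j) | (p & ~j)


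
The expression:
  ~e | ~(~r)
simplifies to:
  r | ~e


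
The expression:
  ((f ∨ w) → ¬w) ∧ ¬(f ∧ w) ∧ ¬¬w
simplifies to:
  False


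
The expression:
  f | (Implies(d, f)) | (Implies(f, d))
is always true.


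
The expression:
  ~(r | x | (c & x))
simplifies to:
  ~r & ~x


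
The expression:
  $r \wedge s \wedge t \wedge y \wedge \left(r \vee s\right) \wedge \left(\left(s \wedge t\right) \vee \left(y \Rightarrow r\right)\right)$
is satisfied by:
  {t: True, s: True, r: True, y: True}
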